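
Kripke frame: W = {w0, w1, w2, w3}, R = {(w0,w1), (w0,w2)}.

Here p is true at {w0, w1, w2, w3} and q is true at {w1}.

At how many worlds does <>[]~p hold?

1

w0: successors {w1, w2}; []~p there: w1:T, w2:T. ✓
w1: no successors, so <>[]~p fails. ✗
w2: no successors, so <>[]~p fails. ✗
w3: no successors, so <>[]~p fails. ✗
Satisfying worlds: {w0}.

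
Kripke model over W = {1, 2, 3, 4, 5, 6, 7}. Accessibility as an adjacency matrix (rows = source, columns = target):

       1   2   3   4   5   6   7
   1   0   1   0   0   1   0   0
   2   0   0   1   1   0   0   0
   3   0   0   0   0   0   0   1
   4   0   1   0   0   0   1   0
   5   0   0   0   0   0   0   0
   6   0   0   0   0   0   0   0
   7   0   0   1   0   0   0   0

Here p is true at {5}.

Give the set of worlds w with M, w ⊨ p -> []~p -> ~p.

1: p is F, []~p -> ~p is T. ✓
2: p is F, []~p -> ~p is T. ✓
3: p is F, []~p -> ~p is T. ✓
4: p is F, []~p -> ~p is T. ✓
5: p is T, []~p -> ~p is F. ✗
6: p is F, []~p -> ~p is T. ✓
7: p is F, []~p -> ~p is T. ✓

{1, 2, 3, 4, 6, 7}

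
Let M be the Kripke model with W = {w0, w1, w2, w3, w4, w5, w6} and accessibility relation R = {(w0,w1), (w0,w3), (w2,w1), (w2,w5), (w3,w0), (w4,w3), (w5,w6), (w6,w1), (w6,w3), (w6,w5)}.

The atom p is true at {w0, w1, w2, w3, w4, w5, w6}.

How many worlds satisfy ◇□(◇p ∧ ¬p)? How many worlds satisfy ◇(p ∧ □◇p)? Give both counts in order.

3 and 4

For ◇□(◇p ∧ ¬p):
w0: successors {w1, w3}; □(◇p ∧ ¬p) there: w1:T, w3:F. ✓
w1: no successors, so ◇□(◇p ∧ ¬p) fails. ✗
w2: successors {w1, w5}; □(◇p ∧ ¬p) there: w1:T, w5:F. ✓
w3: successors {w0}; □(◇p ∧ ¬p) there: w0:F. ✗
w4: successors {w3}; □(◇p ∧ ¬p) there: w3:F. ✗
w5: successors {w6}; □(◇p ∧ ¬p) there: w6:F. ✗
w6: successors {w1, w3, w5}; □(◇p ∧ ¬p) there: w1:T, w3:F, w5:F. ✓
— 3 worlds.
For ◇(p ∧ □◇p):
w0: successors {w1, w3}; p ∧ □◇p there: w1:T, w3:T. ✓
w1: no successors, so ◇(p ∧ □◇p) fails. ✗
w2: successors {w1, w5}; p ∧ □◇p there: w1:T, w5:T. ✓
w3: successors {w0}; p ∧ □◇p there: w0:F. ✗
w4: successors {w3}; p ∧ □◇p there: w3:T. ✓
w5: successors {w6}; p ∧ □◇p there: w6:F. ✗
w6: successors {w1, w3, w5}; p ∧ □◇p there: w1:T, w3:T, w5:T. ✓
— 4 worlds.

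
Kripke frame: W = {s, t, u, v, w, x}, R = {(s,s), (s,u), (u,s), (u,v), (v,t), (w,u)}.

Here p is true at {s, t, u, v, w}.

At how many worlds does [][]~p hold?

s: successors {s, u}; []~p there: s:F, u:F. ✗
t: no successors, so [][]~p holds vacuously. ✓
u: successors {s, v}; []~p there: s:F, v:F. ✗
v: successors {t}; []~p there: t:T. ✓
w: successors {u}; []~p there: u:F. ✗
x: no successors, so [][]~p holds vacuously. ✓
Satisfying worlds: {t, v, x}.

3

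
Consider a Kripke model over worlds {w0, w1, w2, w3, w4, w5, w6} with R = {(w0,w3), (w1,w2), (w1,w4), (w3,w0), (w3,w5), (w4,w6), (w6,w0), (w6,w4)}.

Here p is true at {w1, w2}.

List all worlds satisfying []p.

w0: successors {w3}; p there: w3:F. ✗
w1: successors {w2, w4}; p there: w2:T, w4:F. ✗
w2: no successors, so []p holds vacuously. ✓
w3: successors {w0, w5}; p there: w0:F, w5:F. ✗
w4: successors {w6}; p there: w6:F. ✗
w5: no successors, so []p holds vacuously. ✓
w6: successors {w0, w4}; p there: w0:F, w4:F. ✗

{w2, w5}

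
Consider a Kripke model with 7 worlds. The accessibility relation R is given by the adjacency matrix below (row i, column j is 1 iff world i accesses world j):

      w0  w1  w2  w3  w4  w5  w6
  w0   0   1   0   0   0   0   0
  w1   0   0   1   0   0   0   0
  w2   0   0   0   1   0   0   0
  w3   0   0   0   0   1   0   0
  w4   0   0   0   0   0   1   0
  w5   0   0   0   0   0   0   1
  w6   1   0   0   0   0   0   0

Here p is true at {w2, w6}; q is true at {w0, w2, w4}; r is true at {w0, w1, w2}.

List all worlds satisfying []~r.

{w2, w3, w4, w5}

w0: successors {w1}; ~r there: w1:F. ✗
w1: successors {w2}; ~r there: w2:F. ✗
w2: successors {w3}; ~r there: w3:T. ✓
w3: successors {w4}; ~r there: w4:T. ✓
w4: successors {w5}; ~r there: w5:T. ✓
w5: successors {w6}; ~r there: w6:T. ✓
w6: successors {w0}; ~r there: w0:F. ✗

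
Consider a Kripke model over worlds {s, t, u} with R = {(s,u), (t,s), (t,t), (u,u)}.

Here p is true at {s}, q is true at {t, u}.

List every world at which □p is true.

s: successors {u}; p there: u:F. ✗
t: successors {s, t}; p there: s:T, t:F. ✗
u: successors {u}; p there: u:F. ✗

∅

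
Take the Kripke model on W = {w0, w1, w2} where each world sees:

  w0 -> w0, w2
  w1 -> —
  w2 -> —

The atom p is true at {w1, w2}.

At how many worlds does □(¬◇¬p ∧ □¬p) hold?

2

w0: successors {w0, w2}; ¬◇¬p ∧ □¬p there: w0:F, w2:T. ✗
w1: no successors, so □(¬◇¬p ∧ □¬p) holds vacuously. ✓
w2: no successors, so □(¬◇¬p ∧ □¬p) holds vacuously. ✓
Satisfying worlds: {w1, w2}.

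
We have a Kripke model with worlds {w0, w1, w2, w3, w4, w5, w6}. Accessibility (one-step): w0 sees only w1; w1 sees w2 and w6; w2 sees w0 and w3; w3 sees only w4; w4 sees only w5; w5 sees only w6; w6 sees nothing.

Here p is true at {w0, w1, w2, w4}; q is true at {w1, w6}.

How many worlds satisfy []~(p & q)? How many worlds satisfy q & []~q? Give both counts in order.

6 and 1

For []~(p & q):
w0: successors {w1}; ~(p & q) there: w1:F. ✗
w1: successors {w2, w6}; ~(p & q) there: w2:T, w6:T. ✓
w2: successors {w0, w3}; ~(p & q) there: w0:T, w3:T. ✓
w3: successors {w4}; ~(p & q) there: w4:T. ✓
w4: successors {w5}; ~(p & q) there: w5:T. ✓
w5: successors {w6}; ~(p & q) there: w6:T. ✓
w6: no successors, so []~(p & q) holds vacuously. ✓
— 6 worlds.
For q & []~q:
w0: q is F, []~q is F. ✗
w1: q is T, []~q is F. ✗
w2: q is F, []~q is T. ✗
w3: q is F, []~q is T. ✗
w4: q is F, []~q is T. ✗
w5: q is F, []~q is F. ✗
w6: q is T, []~q is T. ✓
— 1 world.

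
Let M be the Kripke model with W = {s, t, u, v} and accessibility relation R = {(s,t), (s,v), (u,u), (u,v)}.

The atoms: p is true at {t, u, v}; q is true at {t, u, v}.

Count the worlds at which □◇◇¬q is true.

s: successors {t, v}; ◇◇¬q there: t:F, v:F. ✗
t: no successors, so □◇◇¬q holds vacuously. ✓
u: successors {u, v}; ◇◇¬q there: u:F, v:F. ✗
v: no successors, so □◇◇¬q holds vacuously. ✓
Satisfying worlds: {t, v}.

2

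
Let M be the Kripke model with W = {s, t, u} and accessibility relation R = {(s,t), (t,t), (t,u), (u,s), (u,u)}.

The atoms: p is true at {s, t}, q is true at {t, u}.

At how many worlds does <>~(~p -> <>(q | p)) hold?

0

s: successors {t}; ~(~p -> <>(q | p)) there: t:F. ✗
t: successors {t, u}; ~(~p -> <>(q | p)) there: t:F, u:F. ✗
u: successors {s, u}; ~(~p -> <>(q | p)) there: s:F, u:F. ✗
Satisfying worlds: ∅.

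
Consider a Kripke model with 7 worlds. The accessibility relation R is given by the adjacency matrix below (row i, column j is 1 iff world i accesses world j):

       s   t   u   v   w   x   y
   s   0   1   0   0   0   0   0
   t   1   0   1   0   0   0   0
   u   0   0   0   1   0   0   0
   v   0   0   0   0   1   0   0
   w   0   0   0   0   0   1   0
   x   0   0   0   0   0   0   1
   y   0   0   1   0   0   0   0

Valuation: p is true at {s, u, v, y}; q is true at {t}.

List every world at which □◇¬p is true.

{u, v}

s: successors {t}; ◇¬p there: t:F. ✗
t: successors {s, u}; ◇¬p there: s:T, u:F. ✗
u: successors {v}; ◇¬p there: v:T. ✓
v: successors {w}; ◇¬p there: w:T. ✓
w: successors {x}; ◇¬p there: x:F. ✗
x: successors {y}; ◇¬p there: y:F. ✗
y: successors {u}; ◇¬p there: u:F. ✗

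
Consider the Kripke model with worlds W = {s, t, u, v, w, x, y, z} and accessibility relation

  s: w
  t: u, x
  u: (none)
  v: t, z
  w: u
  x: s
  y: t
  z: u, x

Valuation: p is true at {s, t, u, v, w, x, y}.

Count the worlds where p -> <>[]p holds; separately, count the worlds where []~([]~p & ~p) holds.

7 and 8

For p -> <>[]p:
s: p is T, <>[]p is T. ✓
t: p is T, <>[]p is T. ✓
u: p is T, <>[]p is F. ✗
v: p is T, <>[]p is T. ✓
w: p is T, <>[]p is T. ✓
x: p is T, <>[]p is T. ✓
y: p is T, <>[]p is T. ✓
z: p is F, <>[]p is T. ✓
— 7 worlds.
For []~([]~p & ~p):
s: successors {w}; ~([]~p & ~p) there: w:T. ✓
t: successors {u, x}; ~([]~p & ~p) there: u:T, x:T. ✓
u: no successors, so []~([]~p & ~p) holds vacuously. ✓
v: successors {t, z}; ~([]~p & ~p) there: t:T, z:T. ✓
w: successors {u}; ~([]~p & ~p) there: u:T. ✓
x: successors {s}; ~([]~p & ~p) there: s:T. ✓
y: successors {t}; ~([]~p & ~p) there: t:T. ✓
z: successors {u, x}; ~([]~p & ~p) there: u:T, x:T. ✓
— 8 worlds.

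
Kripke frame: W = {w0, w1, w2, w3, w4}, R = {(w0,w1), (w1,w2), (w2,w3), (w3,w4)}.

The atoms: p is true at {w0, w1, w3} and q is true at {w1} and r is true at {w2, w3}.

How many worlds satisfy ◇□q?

1

w0: successors {w1}; □q there: w1:F. ✗
w1: successors {w2}; □q there: w2:F. ✗
w2: successors {w3}; □q there: w3:F. ✗
w3: successors {w4}; □q there: w4:T. ✓
w4: no successors, so ◇□q fails. ✗
Satisfying worlds: {w3}.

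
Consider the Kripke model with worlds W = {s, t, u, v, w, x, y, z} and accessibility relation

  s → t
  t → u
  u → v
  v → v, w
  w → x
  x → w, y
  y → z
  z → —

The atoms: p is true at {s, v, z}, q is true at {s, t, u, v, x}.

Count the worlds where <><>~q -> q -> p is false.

s: <><>~q is F, q -> p is T. ✓
t: <><>~q is F, q -> p is F. ✓
u: <><>~q is T, q -> p is F. ✗
v: <><>~q is T, q -> p is T. ✓
w: <><>~q is T, q -> p is T. ✓
x: <><>~q is T, q -> p is F. ✗
y: <><>~q is F, q -> p is T. ✓
z: <><>~q is F, q -> p is T. ✓
Satisfying worlds: {s, t, v, w, y, z}.
So <><>~q -> q -> p fails at the other 2 worlds.

2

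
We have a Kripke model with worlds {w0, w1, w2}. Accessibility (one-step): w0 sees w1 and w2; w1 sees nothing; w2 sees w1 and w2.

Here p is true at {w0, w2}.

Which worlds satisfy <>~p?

w0: successors {w1, w2}; ~p there: w1:T, w2:F. ✓
w1: no successors, so <>~p fails. ✗
w2: successors {w1, w2}; ~p there: w1:T, w2:F. ✓

{w0, w2}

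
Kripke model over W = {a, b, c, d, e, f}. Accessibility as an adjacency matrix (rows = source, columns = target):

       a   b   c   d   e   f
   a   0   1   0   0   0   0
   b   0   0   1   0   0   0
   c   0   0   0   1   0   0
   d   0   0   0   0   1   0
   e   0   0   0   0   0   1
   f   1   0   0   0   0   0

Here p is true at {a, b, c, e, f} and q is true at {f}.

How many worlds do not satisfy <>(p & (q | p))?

a: successors {b}; p & (q | p) there: b:T. ✓
b: successors {c}; p & (q | p) there: c:T. ✓
c: successors {d}; p & (q | p) there: d:F. ✗
d: successors {e}; p & (q | p) there: e:T. ✓
e: successors {f}; p & (q | p) there: f:T. ✓
f: successors {a}; p & (q | p) there: a:T. ✓
Satisfying worlds: {a, b, d, e, f}.
So <>(p & (q | p)) fails at the other 1 world.

1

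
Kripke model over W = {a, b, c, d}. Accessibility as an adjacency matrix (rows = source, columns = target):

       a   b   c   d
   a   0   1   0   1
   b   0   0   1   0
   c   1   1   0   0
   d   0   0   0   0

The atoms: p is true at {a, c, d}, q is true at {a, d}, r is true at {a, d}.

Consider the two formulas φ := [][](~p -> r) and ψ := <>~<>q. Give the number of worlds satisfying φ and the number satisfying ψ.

2 and 2

For [][](~p -> r):
a: successors {b, d}; [](~p -> r) there: b:T, d:T. ✓
b: successors {c}; [](~p -> r) there: c:F. ✗
c: successors {a, b}; [](~p -> r) there: a:F, b:T. ✗
d: no successors, so [][](~p -> r) holds vacuously. ✓
— 2 worlds.
For <>~<>q:
a: successors {b, d}; ~<>q there: b:T, d:T. ✓
b: successors {c}; ~<>q there: c:F. ✗
c: successors {a, b}; ~<>q there: a:F, b:T. ✓
d: no successors, so <>~<>q fails. ✗
— 2 worlds.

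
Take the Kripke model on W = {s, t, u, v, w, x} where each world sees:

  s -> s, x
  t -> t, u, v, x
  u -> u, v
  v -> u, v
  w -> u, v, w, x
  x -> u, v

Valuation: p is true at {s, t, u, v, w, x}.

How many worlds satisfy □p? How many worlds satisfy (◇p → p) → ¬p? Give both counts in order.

6 and 0

For □p:
s: successors {s, x}; p there: s:T, x:T. ✓
t: successors {t, u, v, x}; p there: t:T, u:T, v:T, x:T. ✓
u: successors {u, v}; p there: u:T, v:T. ✓
v: successors {u, v}; p there: u:T, v:T. ✓
w: successors {u, v, w, x}; p there: u:T, v:T, w:T, x:T. ✓
x: successors {u, v}; p there: u:T, v:T. ✓
— 6 worlds.
For (◇p → p) → ¬p:
s: ◇p → p is T, ¬p is F. ✗
t: ◇p → p is T, ¬p is F. ✗
u: ◇p → p is T, ¬p is F. ✗
v: ◇p → p is T, ¬p is F. ✗
w: ◇p → p is T, ¬p is F. ✗
x: ◇p → p is T, ¬p is F. ✗
— 0 worlds.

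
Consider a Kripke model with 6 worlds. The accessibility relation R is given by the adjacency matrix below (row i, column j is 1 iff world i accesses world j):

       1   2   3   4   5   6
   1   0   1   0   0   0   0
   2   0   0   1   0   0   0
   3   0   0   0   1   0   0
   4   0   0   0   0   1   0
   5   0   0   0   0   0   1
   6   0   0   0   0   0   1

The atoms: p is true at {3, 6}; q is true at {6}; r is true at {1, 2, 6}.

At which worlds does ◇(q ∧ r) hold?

{5, 6}

1: successors {2}; q ∧ r there: 2:F. ✗
2: successors {3}; q ∧ r there: 3:F. ✗
3: successors {4}; q ∧ r there: 4:F. ✗
4: successors {5}; q ∧ r there: 5:F. ✗
5: successors {6}; q ∧ r there: 6:T. ✓
6: successors {6}; q ∧ r there: 6:T. ✓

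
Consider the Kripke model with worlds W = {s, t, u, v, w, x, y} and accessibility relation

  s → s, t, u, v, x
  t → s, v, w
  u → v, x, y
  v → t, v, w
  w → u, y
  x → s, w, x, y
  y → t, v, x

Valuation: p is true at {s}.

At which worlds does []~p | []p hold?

s: []~p is F, []p is F. ✗
t: []~p is F, []p is F. ✗
u: []~p is T, []p is F. ✓
v: []~p is T, []p is F. ✓
w: []~p is T, []p is F. ✓
x: []~p is F, []p is F. ✗
y: []~p is T, []p is F. ✓

{u, v, w, y}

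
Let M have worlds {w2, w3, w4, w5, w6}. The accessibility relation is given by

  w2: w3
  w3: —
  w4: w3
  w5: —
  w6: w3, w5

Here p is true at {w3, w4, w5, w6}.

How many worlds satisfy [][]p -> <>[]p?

3

w2: [][]p is T, <>[]p is T. ✓
w3: [][]p is T, <>[]p is F. ✗
w4: [][]p is T, <>[]p is T. ✓
w5: [][]p is T, <>[]p is F. ✗
w6: [][]p is T, <>[]p is T. ✓
Satisfying worlds: {w2, w4, w6}.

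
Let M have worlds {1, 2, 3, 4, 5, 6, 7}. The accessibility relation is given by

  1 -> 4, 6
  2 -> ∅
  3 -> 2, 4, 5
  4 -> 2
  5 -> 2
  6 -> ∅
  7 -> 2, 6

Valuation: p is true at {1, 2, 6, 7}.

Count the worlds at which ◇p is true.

1: successors {4, 6}; p there: 4:F, 6:T. ✓
2: no successors, so ◇p fails. ✗
3: successors {2, 4, 5}; p there: 2:T, 4:F, 5:F. ✓
4: successors {2}; p there: 2:T. ✓
5: successors {2}; p there: 2:T. ✓
6: no successors, so ◇p fails. ✗
7: successors {2, 6}; p there: 2:T, 6:T. ✓
Satisfying worlds: {1, 3, 4, 5, 7}.

5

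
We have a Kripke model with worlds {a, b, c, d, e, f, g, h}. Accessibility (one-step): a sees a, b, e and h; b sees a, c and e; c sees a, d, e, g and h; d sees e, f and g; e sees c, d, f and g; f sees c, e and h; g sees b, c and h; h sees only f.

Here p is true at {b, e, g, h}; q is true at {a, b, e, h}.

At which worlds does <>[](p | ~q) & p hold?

{b, e, g, h}

a: <>[](p | ~q) is T, p is F. ✗
b: <>[](p | ~q) is T, p is T. ✓
c: <>[](p | ~q) is T, p is F. ✗
d: <>[](p | ~q) is T, p is F. ✗
e: <>[](p | ~q) is T, p is T. ✓
f: <>[](p | ~q) is T, p is F. ✗
g: <>[](p | ~q) is T, p is T. ✓
h: <>[](p | ~q) is T, p is T. ✓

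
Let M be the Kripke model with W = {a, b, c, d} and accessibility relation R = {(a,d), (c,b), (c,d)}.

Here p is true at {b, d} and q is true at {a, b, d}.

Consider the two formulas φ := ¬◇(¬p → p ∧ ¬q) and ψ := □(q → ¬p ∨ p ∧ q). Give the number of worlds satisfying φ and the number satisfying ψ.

For ¬◇(¬p → p ∧ ¬q):
a: ◇(¬p → p ∧ ¬q) is T. ✗
b: ◇(¬p → p ∧ ¬q) is F. ✓
c: ◇(¬p → p ∧ ¬q) is T. ✗
d: ◇(¬p → p ∧ ¬q) is F. ✓
— 2 worlds.
For □(q → ¬p ∨ p ∧ q):
a: successors {d}; q → ¬p ∨ p ∧ q there: d:T. ✓
b: no successors, so □(q → ¬p ∨ p ∧ q) holds vacuously. ✓
c: successors {b, d}; q → ¬p ∨ p ∧ q there: b:T, d:T. ✓
d: no successors, so □(q → ¬p ∨ p ∧ q) holds vacuously. ✓
— 4 worlds.

2 and 4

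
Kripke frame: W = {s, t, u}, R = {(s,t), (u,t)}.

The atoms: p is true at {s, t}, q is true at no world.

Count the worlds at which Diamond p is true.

2

s: successors {t}; p there: t:T. ✓
t: no successors, so Diamond p fails. ✗
u: successors {t}; p there: t:T. ✓
Satisfying worlds: {s, u}.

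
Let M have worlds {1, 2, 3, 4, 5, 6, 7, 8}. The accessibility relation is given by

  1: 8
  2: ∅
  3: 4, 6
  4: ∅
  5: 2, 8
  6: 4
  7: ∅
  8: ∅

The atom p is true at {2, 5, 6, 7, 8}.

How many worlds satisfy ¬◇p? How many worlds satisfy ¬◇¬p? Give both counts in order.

5 and 6

For ¬◇p:
1: ◇p is T. ✗
2: ◇p is F. ✓
3: ◇p is T. ✗
4: ◇p is F. ✓
5: ◇p is T. ✗
6: ◇p is F. ✓
7: ◇p is F. ✓
8: ◇p is F. ✓
— 5 worlds.
For ¬◇¬p:
1: ◇¬p is F. ✓
2: ◇¬p is F. ✓
3: ◇¬p is T. ✗
4: ◇¬p is F. ✓
5: ◇¬p is F. ✓
6: ◇¬p is T. ✗
7: ◇¬p is F. ✓
8: ◇¬p is F. ✓
— 6 worlds.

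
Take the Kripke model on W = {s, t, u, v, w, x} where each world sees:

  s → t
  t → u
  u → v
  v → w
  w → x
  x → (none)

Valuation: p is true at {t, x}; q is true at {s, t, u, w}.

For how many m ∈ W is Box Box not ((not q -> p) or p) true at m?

s: successors {t}; Box not ((not q -> p) or p) there: t:F. ✗
t: successors {u}; Box not ((not q -> p) or p) there: u:T. ✓
u: successors {v}; Box not ((not q -> p) or p) there: v:F. ✗
v: successors {w}; Box not ((not q -> p) or p) there: w:F. ✗
w: successors {x}; Box not ((not q -> p) or p) there: x:T. ✓
x: no successors, so Box Box not ((not q -> p) or p) holds vacuously. ✓
Satisfying worlds: {t, w, x}.

3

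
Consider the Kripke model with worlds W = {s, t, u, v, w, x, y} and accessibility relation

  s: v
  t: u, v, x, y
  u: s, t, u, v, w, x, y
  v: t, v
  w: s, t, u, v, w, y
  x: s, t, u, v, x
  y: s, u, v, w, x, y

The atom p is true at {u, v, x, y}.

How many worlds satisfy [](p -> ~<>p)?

s: successors {v}; p -> ~<>p there: v:F. ✗
t: successors {u, v, x, y}; p -> ~<>p there: u:F, v:F, x:F, y:F. ✗
u: successors {s, t, u, v, w, x, y}; p -> ~<>p there: s:T, t:T, u:F, v:F, w:T, x:F, y:F. ✗
v: successors {t, v}; p -> ~<>p there: t:T, v:F. ✗
w: successors {s, t, u, v, w, y}; p -> ~<>p there: s:T, t:T, u:F, v:F, w:T, y:F. ✗
x: successors {s, t, u, v, x}; p -> ~<>p there: s:T, t:T, u:F, v:F, x:F. ✗
y: successors {s, u, v, w, x, y}; p -> ~<>p there: s:T, u:F, v:F, w:T, x:F, y:F. ✗
Satisfying worlds: ∅.

0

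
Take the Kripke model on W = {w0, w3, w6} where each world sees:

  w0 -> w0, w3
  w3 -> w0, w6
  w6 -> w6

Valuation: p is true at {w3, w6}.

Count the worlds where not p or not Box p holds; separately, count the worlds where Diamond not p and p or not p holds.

For not p or not Box p:
w0: not p is T, not Box p is T. ✓
w3: not p is F, not Box p is T. ✓
w6: not p is F, not Box p is F. ✗
— 2 worlds.
For Diamond not p and p or not p:
w0: Diamond not p and p is F, not p is T. ✓
w3: Diamond not p and p is T, not p is F. ✓
w6: Diamond not p and p is F, not p is F. ✗
— 2 worlds.

2 and 2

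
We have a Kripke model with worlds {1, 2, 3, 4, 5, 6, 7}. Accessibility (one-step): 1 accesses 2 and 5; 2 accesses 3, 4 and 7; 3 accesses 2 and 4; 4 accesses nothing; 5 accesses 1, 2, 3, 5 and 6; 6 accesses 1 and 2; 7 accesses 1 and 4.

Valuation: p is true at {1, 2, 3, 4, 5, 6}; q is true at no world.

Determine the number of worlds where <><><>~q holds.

6

1: successors {2, 5}; <><>~q there: 2:T, 5:T. ✓
2: successors {3, 4, 7}; <><>~q there: 3:T, 4:F, 7:T. ✓
3: successors {2, 4}; <><>~q there: 2:T, 4:F. ✓
4: no successors, so <><><>~q fails. ✗
5: successors {1, 2, 3, 5, 6}; <><>~q there: 1:T, 2:T, 3:T, 5:T, 6:T. ✓
6: successors {1, 2}; <><>~q there: 1:T, 2:T. ✓
7: successors {1, 4}; <><>~q there: 1:T, 4:F. ✓
Satisfying worlds: {1, 2, 3, 5, 6, 7}.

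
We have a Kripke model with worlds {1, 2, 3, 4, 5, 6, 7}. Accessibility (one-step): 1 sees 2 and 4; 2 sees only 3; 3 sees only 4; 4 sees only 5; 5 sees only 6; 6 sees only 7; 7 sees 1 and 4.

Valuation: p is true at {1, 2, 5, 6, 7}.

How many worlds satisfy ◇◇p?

1: successors {2, 4}; ◇p there: 2:F, 4:T. ✓
2: successors {3}; ◇p there: 3:F. ✗
3: successors {4}; ◇p there: 4:T. ✓
4: successors {5}; ◇p there: 5:T. ✓
5: successors {6}; ◇p there: 6:T. ✓
6: successors {7}; ◇p there: 7:T. ✓
7: successors {1, 4}; ◇p there: 1:T, 4:T. ✓
Satisfying worlds: {1, 3, 4, 5, 6, 7}.

6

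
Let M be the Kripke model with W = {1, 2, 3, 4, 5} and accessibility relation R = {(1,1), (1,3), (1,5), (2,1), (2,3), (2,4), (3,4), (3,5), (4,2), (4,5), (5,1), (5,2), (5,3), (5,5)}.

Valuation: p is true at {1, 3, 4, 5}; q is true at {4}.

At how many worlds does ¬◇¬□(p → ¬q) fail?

4

1: ◇¬□(p → ¬q) is T. ✗
2: ◇¬□(p → ¬q) is T. ✗
3: ◇¬□(p → ¬q) is F. ✓
4: ◇¬□(p → ¬q) is T. ✗
5: ◇¬□(p → ¬q) is T. ✗
Satisfying worlds: {3}.
So ¬◇¬□(p → ¬q) fails at the other 4 worlds.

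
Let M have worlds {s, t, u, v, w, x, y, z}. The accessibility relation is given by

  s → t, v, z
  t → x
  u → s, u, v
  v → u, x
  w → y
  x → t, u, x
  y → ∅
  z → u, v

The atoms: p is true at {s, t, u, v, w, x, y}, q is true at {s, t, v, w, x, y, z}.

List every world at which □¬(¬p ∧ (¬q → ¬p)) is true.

s: successors {t, v, z}; ¬(¬p ∧ (¬q → ¬p)) there: t:T, v:T, z:F. ✗
t: successors {x}; ¬(¬p ∧ (¬q → ¬p)) there: x:T. ✓
u: successors {s, u, v}; ¬(¬p ∧ (¬q → ¬p)) there: s:T, u:T, v:T. ✓
v: successors {u, x}; ¬(¬p ∧ (¬q → ¬p)) there: u:T, x:T. ✓
w: successors {y}; ¬(¬p ∧ (¬q → ¬p)) there: y:T. ✓
x: successors {t, u, x}; ¬(¬p ∧ (¬q → ¬p)) there: t:T, u:T, x:T. ✓
y: no successors, so □¬(¬p ∧ (¬q → ¬p)) holds vacuously. ✓
z: successors {u, v}; ¬(¬p ∧ (¬q → ¬p)) there: u:T, v:T. ✓

{t, u, v, w, x, y, z}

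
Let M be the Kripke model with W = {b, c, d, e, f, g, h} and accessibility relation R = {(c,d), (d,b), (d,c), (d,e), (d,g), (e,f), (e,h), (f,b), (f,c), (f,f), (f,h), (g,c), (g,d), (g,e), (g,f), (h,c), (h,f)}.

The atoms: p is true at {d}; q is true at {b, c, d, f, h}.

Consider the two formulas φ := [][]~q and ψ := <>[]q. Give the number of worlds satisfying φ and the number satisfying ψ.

1 and 5

For [][]~q:
b: no successors, so [][]~q holds vacuously. ✓
c: successors {d}; []~q there: d:F. ✗
d: successors {b, c, e, g}; []~q there: b:T, c:F, e:F, g:F. ✗
e: successors {f, h}; []~q there: f:F, h:F. ✗
f: successors {b, c, f, h}; []~q there: b:T, c:F, f:F, h:F. ✗
g: successors {c, d, e, f}; []~q there: c:F, d:F, e:F, f:F. ✗
h: successors {c, f}; []~q there: c:F, f:F. ✗
— 1 world.
For <>[]q:
b: no successors, so <>[]q fails. ✗
c: successors {d}; []q there: d:F. ✗
d: successors {b, c, e, g}; []q there: b:T, c:T, e:T, g:F. ✓
e: successors {f, h}; []q there: f:T, h:T. ✓
f: successors {b, c, f, h}; []q there: b:T, c:T, f:T, h:T. ✓
g: successors {c, d, e, f}; []q there: c:T, d:F, e:T, f:T. ✓
h: successors {c, f}; []q there: c:T, f:T. ✓
— 5 worlds.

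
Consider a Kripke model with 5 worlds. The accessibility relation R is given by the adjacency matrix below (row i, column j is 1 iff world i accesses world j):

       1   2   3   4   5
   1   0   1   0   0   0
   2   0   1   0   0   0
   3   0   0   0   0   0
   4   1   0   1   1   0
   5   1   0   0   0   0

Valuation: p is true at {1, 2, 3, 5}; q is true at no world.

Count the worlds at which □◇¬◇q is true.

1: successors {2}; ◇¬◇q there: 2:T. ✓
2: successors {2}; ◇¬◇q there: 2:T. ✓
3: no successors, so □◇¬◇q holds vacuously. ✓
4: successors {1, 3, 4}; ◇¬◇q there: 1:T, 3:F, 4:T. ✗
5: successors {1}; ◇¬◇q there: 1:T. ✓
Satisfying worlds: {1, 2, 3, 5}.

4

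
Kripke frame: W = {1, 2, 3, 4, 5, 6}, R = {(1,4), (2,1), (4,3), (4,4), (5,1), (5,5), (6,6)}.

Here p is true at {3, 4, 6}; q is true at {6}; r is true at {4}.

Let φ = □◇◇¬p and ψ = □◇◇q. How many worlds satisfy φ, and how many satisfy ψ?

For □◇◇¬p:
1: successors {4}; ◇◇¬p there: 4:F. ✗
2: successors {1}; ◇◇¬p there: 1:F. ✗
3: no successors, so □◇◇¬p holds vacuously. ✓
4: successors {3, 4}; ◇◇¬p there: 3:F, 4:F. ✗
5: successors {1, 5}; ◇◇¬p there: 1:F, 5:T. ✗
6: successors {6}; ◇◇¬p there: 6:F. ✗
— 1 world.
For □◇◇q:
1: successors {4}; ◇◇q there: 4:F. ✗
2: successors {1}; ◇◇q there: 1:F. ✗
3: no successors, so □◇◇q holds vacuously. ✓
4: successors {3, 4}; ◇◇q there: 3:F, 4:F. ✗
5: successors {1, 5}; ◇◇q there: 1:F, 5:F. ✗
6: successors {6}; ◇◇q there: 6:T. ✓
— 2 worlds.

1 and 2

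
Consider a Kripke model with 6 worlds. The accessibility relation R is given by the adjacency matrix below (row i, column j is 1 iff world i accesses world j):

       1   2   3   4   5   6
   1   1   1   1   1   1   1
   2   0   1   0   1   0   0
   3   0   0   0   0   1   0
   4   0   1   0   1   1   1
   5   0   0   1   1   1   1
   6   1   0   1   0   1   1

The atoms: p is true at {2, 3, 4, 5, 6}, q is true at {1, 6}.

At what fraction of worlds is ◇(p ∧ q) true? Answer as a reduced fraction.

1: successors {1, 2, 3, 4, 5, 6}; p ∧ q there: 1:F, 2:F, 3:F, 4:F, 5:F, 6:T. ✓
2: successors {2, 4}; p ∧ q there: 2:F, 4:F. ✗
3: successors {5}; p ∧ q there: 5:F. ✗
4: successors {2, 4, 5, 6}; p ∧ q there: 2:F, 4:F, 5:F, 6:T. ✓
5: successors {3, 4, 5, 6}; p ∧ q there: 3:F, 4:F, 5:F, 6:T. ✓
6: successors {1, 3, 5, 6}; p ∧ q there: 1:F, 3:F, 5:F, 6:T. ✓
That's 4 of 6 worlds, so 4/6 = 2/3.

2/3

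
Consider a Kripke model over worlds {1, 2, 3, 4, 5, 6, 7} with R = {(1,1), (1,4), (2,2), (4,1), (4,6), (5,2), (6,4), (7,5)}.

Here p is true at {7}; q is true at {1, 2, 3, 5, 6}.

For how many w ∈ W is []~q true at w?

2

1: successors {1, 4}; ~q there: 1:F, 4:T. ✗
2: successors {2}; ~q there: 2:F. ✗
3: no successors, so []~q holds vacuously. ✓
4: successors {1, 6}; ~q there: 1:F, 6:F. ✗
5: successors {2}; ~q there: 2:F. ✗
6: successors {4}; ~q there: 4:T. ✓
7: successors {5}; ~q there: 5:F. ✗
Satisfying worlds: {3, 6}.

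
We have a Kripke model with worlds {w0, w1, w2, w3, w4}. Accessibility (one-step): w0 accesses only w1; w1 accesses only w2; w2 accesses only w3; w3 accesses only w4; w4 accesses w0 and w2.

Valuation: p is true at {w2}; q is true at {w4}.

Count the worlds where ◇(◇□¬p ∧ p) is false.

3

w0: successors {w1}; ◇□¬p ∧ p there: w1:F. ✗
w1: successors {w2}; ◇□¬p ∧ p there: w2:T. ✓
w2: successors {w3}; ◇□¬p ∧ p there: w3:F. ✗
w3: successors {w4}; ◇□¬p ∧ p there: w4:F. ✗
w4: successors {w0, w2}; ◇□¬p ∧ p there: w0:F, w2:T. ✓
Satisfying worlds: {w1, w4}.
So ◇(◇□¬p ∧ p) fails at the other 3 worlds.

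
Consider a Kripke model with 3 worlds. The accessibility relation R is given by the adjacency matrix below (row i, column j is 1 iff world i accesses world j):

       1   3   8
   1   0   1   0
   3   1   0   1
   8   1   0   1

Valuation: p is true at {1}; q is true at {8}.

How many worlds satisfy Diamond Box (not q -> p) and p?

1

1: Diamond Box (not q -> p) is T, p is T. ✓
3: Diamond Box (not q -> p) is T, p is F. ✗
8: Diamond Box (not q -> p) is T, p is F. ✗
Satisfying worlds: {1}.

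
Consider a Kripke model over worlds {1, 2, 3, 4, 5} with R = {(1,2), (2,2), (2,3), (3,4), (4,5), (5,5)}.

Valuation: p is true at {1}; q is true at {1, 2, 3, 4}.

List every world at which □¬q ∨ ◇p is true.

1: □¬q is F, ◇p is F. ✗
2: □¬q is F, ◇p is F. ✗
3: □¬q is F, ◇p is F. ✗
4: □¬q is T, ◇p is F. ✓
5: □¬q is T, ◇p is F. ✓

{4, 5}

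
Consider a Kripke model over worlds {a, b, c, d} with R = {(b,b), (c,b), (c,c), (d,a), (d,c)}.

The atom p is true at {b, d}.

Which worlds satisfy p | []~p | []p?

{a, b, d}

a: p is F, []~p | []p is T. ✓
b: p is T, []~p | []p is T. ✓
c: p is F, []~p | []p is F. ✗
d: p is T, []~p | []p is T. ✓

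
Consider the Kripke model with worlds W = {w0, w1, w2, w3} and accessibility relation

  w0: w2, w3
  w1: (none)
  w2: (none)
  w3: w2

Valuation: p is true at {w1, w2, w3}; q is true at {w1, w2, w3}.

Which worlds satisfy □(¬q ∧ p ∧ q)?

{w1, w2}

w0: successors {w2, w3}; ¬q ∧ p ∧ q there: w2:F, w3:F. ✗
w1: no successors, so □(¬q ∧ p ∧ q) holds vacuously. ✓
w2: no successors, so □(¬q ∧ p ∧ q) holds vacuously. ✓
w3: successors {w2}; ¬q ∧ p ∧ q there: w2:F. ✗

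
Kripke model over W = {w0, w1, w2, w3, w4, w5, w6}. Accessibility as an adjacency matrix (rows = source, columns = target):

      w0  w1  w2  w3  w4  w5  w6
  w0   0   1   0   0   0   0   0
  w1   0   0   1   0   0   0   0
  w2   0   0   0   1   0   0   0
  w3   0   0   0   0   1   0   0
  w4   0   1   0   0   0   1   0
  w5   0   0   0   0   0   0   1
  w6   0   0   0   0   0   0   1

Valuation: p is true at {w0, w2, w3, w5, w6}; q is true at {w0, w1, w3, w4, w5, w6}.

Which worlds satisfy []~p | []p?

w0: []~p is T, []p is F. ✓
w1: []~p is F, []p is T. ✓
w2: []~p is F, []p is T. ✓
w3: []~p is T, []p is F. ✓
w4: []~p is F, []p is F. ✗
w5: []~p is F, []p is T. ✓
w6: []~p is F, []p is T. ✓

{w0, w1, w2, w3, w5, w6}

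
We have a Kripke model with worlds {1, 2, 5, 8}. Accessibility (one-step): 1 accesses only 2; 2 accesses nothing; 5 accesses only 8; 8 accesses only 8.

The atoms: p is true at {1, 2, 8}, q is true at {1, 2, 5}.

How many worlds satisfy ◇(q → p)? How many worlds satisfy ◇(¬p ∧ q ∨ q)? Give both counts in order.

For ◇(q → p):
1: successors {2}; q → p there: 2:T. ✓
2: no successors, so ◇(q → p) fails. ✗
5: successors {8}; q → p there: 8:T. ✓
8: successors {8}; q → p there: 8:T. ✓
— 3 worlds.
For ◇(¬p ∧ q ∨ q):
1: successors {2}; ¬p ∧ q ∨ q there: 2:T. ✓
2: no successors, so ◇(¬p ∧ q ∨ q) fails. ✗
5: successors {8}; ¬p ∧ q ∨ q there: 8:F. ✗
8: successors {8}; ¬p ∧ q ∨ q there: 8:F. ✗
— 1 world.

3 and 1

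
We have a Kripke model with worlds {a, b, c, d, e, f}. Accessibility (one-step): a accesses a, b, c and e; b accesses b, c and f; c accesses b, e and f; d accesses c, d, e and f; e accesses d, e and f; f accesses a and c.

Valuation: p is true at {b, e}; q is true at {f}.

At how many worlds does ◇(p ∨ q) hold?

5

a: successors {a, b, c, e}; p ∨ q there: a:F, b:T, c:F, e:T. ✓
b: successors {b, c, f}; p ∨ q there: b:T, c:F, f:T. ✓
c: successors {b, e, f}; p ∨ q there: b:T, e:T, f:T. ✓
d: successors {c, d, e, f}; p ∨ q there: c:F, d:F, e:T, f:T. ✓
e: successors {d, e, f}; p ∨ q there: d:F, e:T, f:T. ✓
f: successors {a, c}; p ∨ q there: a:F, c:F. ✗
Satisfying worlds: {a, b, c, d, e}.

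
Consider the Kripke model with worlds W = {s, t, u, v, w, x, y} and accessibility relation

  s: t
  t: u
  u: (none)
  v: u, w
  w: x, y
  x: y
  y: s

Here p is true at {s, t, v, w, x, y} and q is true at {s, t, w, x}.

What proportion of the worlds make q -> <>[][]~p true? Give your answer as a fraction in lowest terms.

5/7

s: q is T, <>[][]~p is T. ✓
t: q is T, <>[][]~p is T. ✓
u: q is F, <>[][]~p is F. ✓
v: q is F, <>[][]~p is T. ✓
w: q is T, <>[][]~p is F. ✗
x: q is T, <>[][]~p is F. ✗
y: q is F, <>[][]~p is T. ✓
That's 5 of 7 worlds, so 5/7.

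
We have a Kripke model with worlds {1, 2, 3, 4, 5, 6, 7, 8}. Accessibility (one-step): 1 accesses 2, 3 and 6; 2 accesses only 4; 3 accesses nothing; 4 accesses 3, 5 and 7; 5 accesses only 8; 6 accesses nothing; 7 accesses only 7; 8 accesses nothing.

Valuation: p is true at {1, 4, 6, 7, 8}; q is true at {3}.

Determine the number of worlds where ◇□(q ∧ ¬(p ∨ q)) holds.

1: successors {2, 3, 6}; □(q ∧ ¬(p ∨ q)) there: 2:F, 3:T, 6:T. ✓
2: successors {4}; □(q ∧ ¬(p ∨ q)) there: 4:F. ✗
3: no successors, so ◇□(q ∧ ¬(p ∨ q)) fails. ✗
4: successors {3, 5, 7}; □(q ∧ ¬(p ∨ q)) there: 3:T, 5:F, 7:F. ✓
5: successors {8}; □(q ∧ ¬(p ∨ q)) there: 8:T. ✓
6: no successors, so ◇□(q ∧ ¬(p ∨ q)) fails. ✗
7: successors {7}; □(q ∧ ¬(p ∨ q)) there: 7:F. ✗
8: no successors, so ◇□(q ∧ ¬(p ∨ q)) fails. ✗
Satisfying worlds: {1, 4, 5}.

3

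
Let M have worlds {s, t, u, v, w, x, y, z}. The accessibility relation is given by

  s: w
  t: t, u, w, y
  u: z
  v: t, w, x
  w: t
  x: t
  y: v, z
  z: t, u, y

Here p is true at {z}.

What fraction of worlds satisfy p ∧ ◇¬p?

s: p is F, ◇¬p is T. ✗
t: p is F, ◇¬p is T. ✗
u: p is F, ◇¬p is F. ✗
v: p is F, ◇¬p is T. ✗
w: p is F, ◇¬p is T. ✗
x: p is F, ◇¬p is T. ✗
y: p is F, ◇¬p is T. ✗
z: p is T, ◇¬p is T. ✓
That's 1 of 8 worlds, so 1/8.

1/8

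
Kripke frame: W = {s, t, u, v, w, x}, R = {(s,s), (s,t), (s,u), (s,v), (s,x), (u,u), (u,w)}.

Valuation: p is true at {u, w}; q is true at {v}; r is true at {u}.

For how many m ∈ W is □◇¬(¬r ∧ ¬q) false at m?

2

s: successors {s, t, u, v, x}; ◇¬(¬r ∧ ¬q) there: s:T, t:F, u:T, v:F, x:F. ✗
t: no successors, so □◇¬(¬r ∧ ¬q) holds vacuously. ✓
u: successors {u, w}; ◇¬(¬r ∧ ¬q) there: u:T, w:F. ✗
v: no successors, so □◇¬(¬r ∧ ¬q) holds vacuously. ✓
w: no successors, so □◇¬(¬r ∧ ¬q) holds vacuously. ✓
x: no successors, so □◇¬(¬r ∧ ¬q) holds vacuously. ✓
Satisfying worlds: {t, v, w, x}.
So □◇¬(¬r ∧ ¬q) fails at the other 2 worlds.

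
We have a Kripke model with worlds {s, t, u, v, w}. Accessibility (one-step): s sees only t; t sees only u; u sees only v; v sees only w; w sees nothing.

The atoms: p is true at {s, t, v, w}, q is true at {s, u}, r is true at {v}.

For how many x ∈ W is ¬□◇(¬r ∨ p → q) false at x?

s: □◇(¬r ∨ p → q) is T. ✗
t: □◇(¬r ∨ p → q) is F. ✓
u: □◇(¬r ∨ p → q) is F. ✓
v: □◇(¬r ∨ p → q) is F. ✓
w: □◇(¬r ∨ p → q) is T. ✗
Satisfying worlds: {t, u, v}.
So ¬□◇(¬r ∨ p → q) fails at the other 2 worlds.

2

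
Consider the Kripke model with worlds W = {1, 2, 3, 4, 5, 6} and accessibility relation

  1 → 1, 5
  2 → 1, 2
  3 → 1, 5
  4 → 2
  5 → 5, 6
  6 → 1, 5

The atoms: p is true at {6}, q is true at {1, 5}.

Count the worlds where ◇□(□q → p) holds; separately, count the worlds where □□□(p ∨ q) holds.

4 and 4

For ◇□(□q → p):
1: successors {1, 5}; □(□q → p) there: 1:F, 5:T. ✓
2: successors {1, 2}; □(□q → p) there: 1:F, 2:F. ✗
3: successors {1, 5}; □(□q → p) there: 1:F, 5:T. ✓
4: successors {2}; □(□q → p) there: 2:F. ✗
5: successors {5, 6}; □(□q → p) there: 5:T, 6:F. ✓
6: successors {1, 5}; □(□q → p) there: 1:F, 5:T. ✓
— 4 worlds.
For □□□(p ∨ q):
1: successors {1, 5}; □□(p ∨ q) there: 1:T, 5:T. ✓
2: successors {1, 2}; □□(p ∨ q) there: 1:T, 2:F. ✗
3: successors {1, 5}; □□(p ∨ q) there: 1:T, 5:T. ✓
4: successors {2}; □□(p ∨ q) there: 2:F. ✗
5: successors {5, 6}; □□(p ∨ q) there: 5:T, 6:T. ✓
6: successors {1, 5}; □□(p ∨ q) there: 1:T, 5:T. ✓
— 4 worlds.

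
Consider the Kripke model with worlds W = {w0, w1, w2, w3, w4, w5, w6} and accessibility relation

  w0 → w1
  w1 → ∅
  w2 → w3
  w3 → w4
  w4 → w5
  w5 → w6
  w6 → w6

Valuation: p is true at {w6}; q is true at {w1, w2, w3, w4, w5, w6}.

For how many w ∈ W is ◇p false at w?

w0: successors {w1}; p there: w1:F. ✗
w1: no successors, so ◇p fails. ✗
w2: successors {w3}; p there: w3:F. ✗
w3: successors {w4}; p there: w4:F. ✗
w4: successors {w5}; p there: w5:F. ✗
w5: successors {w6}; p there: w6:T. ✓
w6: successors {w6}; p there: w6:T. ✓
Satisfying worlds: {w5, w6}.
So ◇p fails at the other 5 worlds.

5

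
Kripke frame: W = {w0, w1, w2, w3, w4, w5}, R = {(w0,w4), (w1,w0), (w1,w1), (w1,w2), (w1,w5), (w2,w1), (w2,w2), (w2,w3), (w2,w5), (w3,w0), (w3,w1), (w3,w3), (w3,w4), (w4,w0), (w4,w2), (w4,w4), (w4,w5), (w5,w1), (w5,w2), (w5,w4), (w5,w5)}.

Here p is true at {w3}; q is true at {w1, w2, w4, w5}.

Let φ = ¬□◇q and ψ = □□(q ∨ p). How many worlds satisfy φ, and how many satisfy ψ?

0 and 0

For ¬□◇q:
w0: □◇q is T. ✗
w1: □◇q is T. ✗
w2: □◇q is T. ✗
w3: □◇q is T. ✗
w4: □◇q is T. ✗
w5: □◇q is T. ✗
— 0 worlds.
For □□(q ∨ p):
w0: successors {w4}; □(q ∨ p) there: w4:F. ✗
w1: successors {w0, w1, w2, w5}; □(q ∨ p) there: w0:T, w1:F, w2:T, w5:T. ✗
w2: successors {w1, w2, w3, w5}; □(q ∨ p) there: w1:F, w2:T, w3:F, w5:T. ✗
w3: successors {w0, w1, w3, w4}; □(q ∨ p) there: w0:T, w1:F, w3:F, w4:F. ✗
w4: successors {w0, w2, w4, w5}; □(q ∨ p) there: w0:T, w2:T, w4:F, w5:T. ✗
w5: successors {w1, w2, w4, w5}; □(q ∨ p) there: w1:F, w2:T, w4:F, w5:T. ✗
— 0 worlds.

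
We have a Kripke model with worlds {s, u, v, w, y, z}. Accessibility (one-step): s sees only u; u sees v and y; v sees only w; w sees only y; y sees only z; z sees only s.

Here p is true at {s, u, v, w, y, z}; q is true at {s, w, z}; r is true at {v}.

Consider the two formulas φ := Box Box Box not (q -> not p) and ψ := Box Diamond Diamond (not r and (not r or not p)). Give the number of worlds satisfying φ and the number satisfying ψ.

For Box Box Box not (q -> not p):
s: successors {u}; Box Box not (q -> not p) there: u:T. ✓
u: successors {v, y}; Box Box not (q -> not p) there: v:F, y:T. ✗
v: successors {w}; Box Box not (q -> not p) there: w:T. ✓
w: successors {y}; Box Box not (q -> not p) there: y:T. ✓
y: successors {z}; Box Box not (q -> not p) there: z:F. ✗
z: successors {s}; Box Box not (q -> not p) there: s:F. ✗
— 3 worlds.
For Box Diamond Diamond (not r and (not r or not p)):
s: successors {u}; Diamond Diamond (not r and (not r or not p)) there: u:T. ✓
u: successors {v, y}; Diamond Diamond (not r and (not r or not p)) there: v:T, y:T. ✓
v: successors {w}; Diamond Diamond (not r and (not r or not p)) there: w:T. ✓
w: successors {y}; Diamond Diamond (not r and (not r or not p)) there: y:T. ✓
y: successors {z}; Diamond Diamond (not r and (not r or not p)) there: z:T. ✓
z: successors {s}; Diamond Diamond (not r and (not r or not p)) there: s:T. ✓
— 6 worlds.

3 and 6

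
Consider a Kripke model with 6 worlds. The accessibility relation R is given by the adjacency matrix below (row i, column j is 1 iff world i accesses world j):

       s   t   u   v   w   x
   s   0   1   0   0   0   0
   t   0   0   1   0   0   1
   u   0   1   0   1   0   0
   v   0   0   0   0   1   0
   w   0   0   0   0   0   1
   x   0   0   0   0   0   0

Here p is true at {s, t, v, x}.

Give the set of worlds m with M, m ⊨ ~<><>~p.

{t, v, w, x}

s: <><>~p is T. ✗
t: <><>~p is F. ✓
u: <><>~p is T. ✗
v: <><>~p is F. ✓
w: <><>~p is F. ✓
x: <><>~p is F. ✓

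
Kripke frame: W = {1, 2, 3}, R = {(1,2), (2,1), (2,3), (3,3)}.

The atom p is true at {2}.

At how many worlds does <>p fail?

1: successors {2}; p there: 2:T. ✓
2: successors {1, 3}; p there: 1:F, 3:F. ✗
3: successors {3}; p there: 3:F. ✗
Satisfying worlds: {1}.
So <>p fails at the other 2 worlds.

2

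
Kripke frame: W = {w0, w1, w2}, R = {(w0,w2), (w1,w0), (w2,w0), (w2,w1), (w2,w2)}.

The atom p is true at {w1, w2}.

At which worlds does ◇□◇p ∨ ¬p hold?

{w0, w1, w2}

w0: ◇□◇p is F, ¬p is T. ✓
w1: ◇□◇p is T, ¬p is F. ✓
w2: ◇□◇p is T, ¬p is F. ✓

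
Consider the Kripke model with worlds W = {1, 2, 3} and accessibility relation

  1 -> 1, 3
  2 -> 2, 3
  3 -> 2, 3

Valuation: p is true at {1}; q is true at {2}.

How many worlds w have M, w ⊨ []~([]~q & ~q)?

2

1: successors {1, 3}; ~([]~q & ~q) there: 1:F, 3:T. ✗
2: successors {2, 3}; ~([]~q & ~q) there: 2:T, 3:T. ✓
3: successors {2, 3}; ~([]~q & ~q) there: 2:T, 3:T. ✓
Satisfying worlds: {2, 3}.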